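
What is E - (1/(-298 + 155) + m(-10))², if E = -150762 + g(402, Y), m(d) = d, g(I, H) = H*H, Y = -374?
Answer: -224655575/20449 ≈ -10986.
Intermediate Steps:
g(I, H) = H²
E = -10886 (E = -150762 + (-374)² = -150762 + 139876 = -10886)
E - (1/(-298 + 155) + m(-10))² = -10886 - (1/(-298 + 155) - 10)² = -10886 - (1/(-143) - 10)² = -10886 - (-1/143 - 10)² = -10886 - (-1431/143)² = -10886 - 1*2047761/20449 = -10886 - 2047761/20449 = -224655575/20449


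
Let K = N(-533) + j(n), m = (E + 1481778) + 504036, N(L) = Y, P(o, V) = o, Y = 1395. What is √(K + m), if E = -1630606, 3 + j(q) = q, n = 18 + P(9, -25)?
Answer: √356627 ≈ 597.18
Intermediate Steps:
N(L) = 1395
n = 27 (n = 18 + 9 = 27)
j(q) = -3 + q
m = 355208 (m = (-1630606 + 1481778) + 504036 = -148828 + 504036 = 355208)
K = 1419 (K = 1395 + (-3 + 27) = 1395 + 24 = 1419)
√(K + m) = √(1419 + 355208) = √356627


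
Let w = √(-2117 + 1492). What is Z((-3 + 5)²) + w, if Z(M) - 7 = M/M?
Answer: 8 + 25*I ≈ 8.0 + 25.0*I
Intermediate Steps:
Z(M) = 8 (Z(M) = 7 + M/M = 7 + 1 = 8)
w = 25*I (w = √(-625) = 25*I ≈ 25.0*I)
Z((-3 + 5)²) + w = 8 + 25*I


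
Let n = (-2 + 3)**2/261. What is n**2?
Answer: 1/68121 ≈ 1.4680e-5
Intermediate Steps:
n = 1/261 (n = 1**2*(1/261) = 1*(1/261) = 1/261 ≈ 0.0038314)
n**2 = (1/261)**2 = 1/68121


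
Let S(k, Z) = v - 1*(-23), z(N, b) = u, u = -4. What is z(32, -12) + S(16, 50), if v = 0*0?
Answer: 19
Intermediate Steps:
z(N, b) = -4
v = 0
S(k, Z) = 23 (S(k, Z) = 0 - 1*(-23) = 0 + 23 = 23)
z(32, -12) + S(16, 50) = -4 + 23 = 19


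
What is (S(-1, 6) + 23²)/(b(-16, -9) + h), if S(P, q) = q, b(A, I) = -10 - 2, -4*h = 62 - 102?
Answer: -535/2 ≈ -267.50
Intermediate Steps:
h = 10 (h = -(62 - 102)/4 = -¼*(-40) = 10)
b(A, I) = -12
(S(-1, 6) + 23²)/(b(-16, -9) + h) = (6 + 23²)/(-12 + 10) = (6 + 529)/(-2) = 535*(-½) = -535/2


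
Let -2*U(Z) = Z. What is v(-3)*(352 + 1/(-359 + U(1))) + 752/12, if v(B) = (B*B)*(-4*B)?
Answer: 82135036/2157 ≈ 38078.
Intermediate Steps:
U(Z) = -Z/2
v(B) = -4*B³ (v(B) = B²*(-4*B) = -4*B³)
v(-3)*(352 + 1/(-359 + U(1))) + 752/12 = (-4*(-3)³)*(352 + 1/(-359 - ½*1)) + 752/12 = (-4*(-27))*(352 + 1/(-359 - ½)) + 752*(1/12) = 108*(352 + 1/(-719/2)) + 188/3 = 108*(352 - 2/719) + 188/3 = 108*(253086/719) + 188/3 = 27333288/719 + 188/3 = 82135036/2157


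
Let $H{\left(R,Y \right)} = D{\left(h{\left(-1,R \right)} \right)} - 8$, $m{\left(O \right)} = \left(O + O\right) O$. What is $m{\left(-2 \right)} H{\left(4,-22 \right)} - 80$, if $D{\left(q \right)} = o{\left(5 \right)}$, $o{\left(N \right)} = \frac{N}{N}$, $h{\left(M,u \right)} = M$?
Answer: $-136$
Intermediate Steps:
$m{\left(O \right)} = 2 O^{2}$ ($m{\left(O \right)} = 2 O O = 2 O^{2}$)
$o{\left(N \right)} = 1$
$D{\left(q \right)} = 1$
$H{\left(R,Y \right)} = -7$ ($H{\left(R,Y \right)} = 1 - 8 = -7$)
$m{\left(-2 \right)} H{\left(4,-22 \right)} - 80 = 2 \left(-2\right)^{2} \left(-7\right) - 80 = 2 \cdot 4 \left(-7\right) - 80 = 8 \left(-7\right) - 80 = -56 - 80 = -136$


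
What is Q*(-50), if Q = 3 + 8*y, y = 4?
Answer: -1750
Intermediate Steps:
Q = 35 (Q = 3 + 8*4 = 3 + 32 = 35)
Q*(-50) = 35*(-50) = -1750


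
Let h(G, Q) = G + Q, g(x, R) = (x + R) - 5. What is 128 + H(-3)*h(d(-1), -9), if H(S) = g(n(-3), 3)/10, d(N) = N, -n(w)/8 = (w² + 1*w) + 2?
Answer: 194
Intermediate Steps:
n(w) = -16 - 8*w - 8*w² (n(w) = -8*((w² + 1*w) + 2) = -8*((w² + w) + 2) = -8*((w + w²) + 2) = -8*(2 + w + w²) = -16 - 8*w - 8*w²)
g(x, R) = -5 + R + x (g(x, R) = (R + x) - 5 = -5 + R + x)
H(S) = -33/5 (H(S) = (-5 + 3 + (-16 - 8*(-3) - 8*(-3)²))/10 = (-5 + 3 + (-16 + 24 - 8*9))*(⅒) = (-5 + 3 + (-16 + 24 - 72))*(⅒) = (-5 + 3 - 64)*(⅒) = -66*⅒ = -33/5)
128 + H(-3)*h(d(-1), -9) = 128 - 33*(-1 - 9)/5 = 128 - 33/5*(-10) = 128 + 66 = 194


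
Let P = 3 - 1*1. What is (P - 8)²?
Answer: 36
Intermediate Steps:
P = 2 (P = 3 - 1 = 2)
(P - 8)² = (2 - 8)² = (-6)² = 36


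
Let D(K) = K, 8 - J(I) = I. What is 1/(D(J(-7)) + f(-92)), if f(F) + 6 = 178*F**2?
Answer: 1/1506601 ≈ 6.6375e-7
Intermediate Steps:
f(F) = -6 + 178*F**2
J(I) = 8 - I
1/(D(J(-7)) + f(-92)) = 1/((8 - 1*(-7)) + (-6 + 178*(-92)**2)) = 1/((8 + 7) + (-6 + 178*8464)) = 1/(15 + (-6 + 1506592)) = 1/(15 + 1506586) = 1/1506601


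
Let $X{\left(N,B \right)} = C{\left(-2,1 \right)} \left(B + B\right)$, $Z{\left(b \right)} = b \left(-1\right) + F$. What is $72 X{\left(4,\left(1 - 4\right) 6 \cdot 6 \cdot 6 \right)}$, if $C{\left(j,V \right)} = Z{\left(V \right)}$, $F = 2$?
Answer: $-93312$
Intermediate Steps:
$Z{\left(b \right)} = 2 - b$ ($Z{\left(b \right)} = b \left(-1\right) + 2 = - b + 2 = 2 - b$)
$C{\left(j,V \right)} = 2 - V$
$X{\left(N,B \right)} = 2 B$ ($X{\left(N,B \right)} = \left(2 - 1\right) \left(B + B\right) = \left(2 - 1\right) 2 B = 1 \cdot 2 B = 2 B$)
$72 X{\left(4,\left(1 - 4\right) 6 \cdot 6 \cdot 6 \right)} = 72 \cdot 2 \left(1 - 4\right) 6 \cdot 6 \cdot 6 = 72 \cdot 2 \left(-3\right) 6 \cdot 6 \cdot 6 = 72 \cdot 2 \left(-18\right) 6 \cdot 6 = 72 \cdot 2 \left(\left(-108\right) 6\right) = 72 \cdot 2 \left(-648\right) = 72 \left(-1296\right) = -93312$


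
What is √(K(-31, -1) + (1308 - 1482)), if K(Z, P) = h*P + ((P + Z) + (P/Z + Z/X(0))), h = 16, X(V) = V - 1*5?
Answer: 6*I*√143995/155 ≈ 14.689*I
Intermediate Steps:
X(V) = -5 + V (X(V) = V - 5 = -5 + V)
K(Z, P) = 17*P + 4*Z/5 + P/Z (K(Z, P) = 16*P + ((P + Z) + (P/Z + Z/(-5 + 0))) = 16*P + ((P + Z) + (P/Z + Z/(-5))) = 16*P + ((P + Z) + (P/Z + Z*(-⅕))) = 16*P + ((P + Z) + (P/Z - Z/5)) = 16*P + ((P + Z) + (-Z/5 + P/Z)) = 16*P + (P + 4*Z/5 + P/Z) = 17*P + 4*Z/5 + P/Z)
√(K(-31, -1) + (1308 - 1482)) = √((17*(-1) + (⅘)*(-31) - 1/(-31)) + (1308 - 1482)) = √((-17 - 124/5 - 1*(-1/31)) - 174) = √((-17 - 124/5 + 1/31) - 174) = √(-6474/155 - 174) = √(-33444/155) = 6*I*√143995/155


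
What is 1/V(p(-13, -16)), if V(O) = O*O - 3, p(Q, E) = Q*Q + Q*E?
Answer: 1/142126 ≈ 7.0360e-6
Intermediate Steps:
p(Q, E) = Q² + E*Q
V(O) = -3 + O² (V(O) = O² - 3 = -3 + O²)
1/V(p(-13, -16)) = 1/(-3 + (-13*(-16 - 13))²) = 1/(-3 + (-13*(-29))²) = 1/(-3 + 377²) = 1/(-3 + 142129) = 1/142126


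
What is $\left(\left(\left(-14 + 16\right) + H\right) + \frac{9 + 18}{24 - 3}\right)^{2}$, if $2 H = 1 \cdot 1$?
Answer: $\frac{2809}{196} \approx 14.332$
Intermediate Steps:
$H = \frac{1}{2}$ ($H = \frac{1 \cdot 1}{2} = \frac{1}{2} \cdot 1 = \frac{1}{2} \approx 0.5$)
$\left(\left(\left(-14 + 16\right) + H\right) + \frac{9 + 18}{24 - 3}\right)^{2} = \left(\left(\left(-14 + 16\right) + \frac{1}{2}\right) + \frac{9 + 18}{24 - 3}\right)^{2} = \left(\left(2 + \frac{1}{2}\right) + \frac{27}{21}\right)^{2} = \left(\frac{5}{2} + 27 \cdot \frac{1}{21}\right)^{2} = \left(\frac{5}{2} + \frac{9}{7}\right)^{2} = \left(\frac{53}{14}\right)^{2} = \frac{2809}{196}$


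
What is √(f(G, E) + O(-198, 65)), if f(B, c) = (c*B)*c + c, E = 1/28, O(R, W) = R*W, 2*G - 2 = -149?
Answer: I*√40360502/56 ≈ 113.45*I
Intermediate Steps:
G = -147/2 (G = 1 + (½)*(-149) = 1 - 149/2 = -147/2 ≈ -73.500)
E = 1/28 ≈ 0.035714
f(B, c) = c + B*c² (f(B, c) = (B*c)*c + c = B*c² + c = c + B*c²)
√(f(G, E) + O(-198, 65)) = √((1 - 147/2*1/28)/28 - 198*65) = √((1 - 21/8)/28 - 12870) = √((1/28)*(-13/8) - 12870) = √(-13/224 - 12870) = √(-2882893/224) = I*√40360502/56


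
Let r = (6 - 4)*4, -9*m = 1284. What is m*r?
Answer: -3424/3 ≈ -1141.3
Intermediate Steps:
m = -428/3 (m = -1/9*1284 = -428/3 ≈ -142.67)
r = 8 (r = 2*4 = 8)
m*r = -428/3*8 = -3424/3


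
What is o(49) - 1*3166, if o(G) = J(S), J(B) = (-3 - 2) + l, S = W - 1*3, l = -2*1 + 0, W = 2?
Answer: -3173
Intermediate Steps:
l = -2 (l = -2 + 0 = -2)
S = -1 (S = 2 - 1*3 = 2 - 3 = -1)
J(B) = -7 (J(B) = (-3 - 2) - 2 = -5 - 2 = -7)
o(G) = -7
o(49) - 1*3166 = -7 - 1*3166 = -7 - 3166 = -3173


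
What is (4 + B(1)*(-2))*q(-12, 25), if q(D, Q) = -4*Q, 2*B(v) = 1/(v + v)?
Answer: -350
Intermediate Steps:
B(v) = 1/(4*v) (B(v) = 1/(2*(v + v)) = 1/(2*((2*v))) = (1/(2*v))/2 = 1/(4*v))
(4 + B(1)*(-2))*q(-12, 25) = (4 + ((¼)/1)*(-2))*(-4*25) = (4 + ((¼)*1)*(-2))*(-100) = (4 + (¼)*(-2))*(-100) = (4 - ½)*(-100) = (7/2)*(-100) = -350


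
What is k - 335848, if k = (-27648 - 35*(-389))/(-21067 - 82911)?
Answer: -34920789311/103978 ≈ -3.3585e+5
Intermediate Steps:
k = 14033/103978 (k = (-27648 + 13615)/(-103978) = -14033*(-1/103978) = 14033/103978 ≈ 0.13496)
k - 335848 = 14033/103978 - 335848 = -34920789311/103978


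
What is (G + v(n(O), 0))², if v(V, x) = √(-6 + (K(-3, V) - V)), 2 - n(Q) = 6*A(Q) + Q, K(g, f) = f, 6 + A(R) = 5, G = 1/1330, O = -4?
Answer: -10613399/1768900 + I*√6/665 ≈ -6.0 + 0.0036834*I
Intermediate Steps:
G = 1/1330 ≈ 0.00075188
A(R) = -1 (A(R) = -6 + 5 = -1)
n(Q) = 8 - Q (n(Q) = 2 - (6*(-1) + Q) = 2 - (-6 + Q) = 2 + (6 - Q) = 8 - Q)
v(V, x) = I*√6 (v(V, x) = √(-6 + (V - V)) = √(-6 + 0) = √(-6) = I*√6)
(G + v(n(O), 0))² = (1/1330 + I*√6)²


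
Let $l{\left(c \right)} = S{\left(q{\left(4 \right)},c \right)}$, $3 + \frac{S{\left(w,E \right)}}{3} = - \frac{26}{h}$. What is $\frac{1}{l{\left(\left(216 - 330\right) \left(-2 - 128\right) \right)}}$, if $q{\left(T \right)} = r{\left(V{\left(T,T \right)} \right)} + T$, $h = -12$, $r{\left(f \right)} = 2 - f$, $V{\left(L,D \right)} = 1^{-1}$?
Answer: $- \frac{2}{5} \approx -0.4$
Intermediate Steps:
$V{\left(L,D \right)} = 1$
$q{\left(T \right)} = 1 + T$ ($q{\left(T \right)} = \left(2 - 1\right) + T = 1 + T$)
$S{\left(w,E \right)} = - \frac{5}{2}$ ($S{\left(w,E \right)} = -9 + 3 \left(- \frac{26}{-12}\right) = -9 + 3 \left(\left(-26\right) \left(- \frac{1}{12}\right)\right) = -9 + 3 \cdot \frac{13}{6} = -9 + \frac{13}{2} = - \frac{5}{2}$)
$l{\left(c \right)} = - \frac{5}{2}$
$\frac{1}{l{\left(\left(216 - 330\right) \left(-2 - 128\right) \right)}} = \frac{1}{- \frac{5}{2}} = - \frac{2}{5}$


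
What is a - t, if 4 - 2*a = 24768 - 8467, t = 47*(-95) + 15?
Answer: -7397/2 ≈ -3698.5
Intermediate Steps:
t = -4450 (t = -4465 + 15 = -4450)
a = -16297/2 (a = 2 - (24768 - 8467)/2 = 2 - ½*16301 = 2 - 16301/2 = -16297/2 ≈ -8148.5)
a - t = -16297/2 - 1*(-4450) = -16297/2 + 4450 = -7397/2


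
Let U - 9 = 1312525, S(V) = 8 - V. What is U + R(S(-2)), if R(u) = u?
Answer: 1312544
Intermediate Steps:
U = 1312534 (U = 9 + 1312525 = 1312534)
U + R(S(-2)) = 1312534 + (8 - 1*(-2)) = 1312534 + (8 + 2) = 1312534 + 10 = 1312544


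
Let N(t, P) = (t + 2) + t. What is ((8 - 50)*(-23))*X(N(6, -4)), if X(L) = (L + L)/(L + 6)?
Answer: 6762/5 ≈ 1352.4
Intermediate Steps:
N(t, P) = 2 + 2*t (N(t, P) = (2 + t) + t = 2 + 2*t)
X(L) = 2*L/(6 + L) (X(L) = (2*L)/(6 + L) = 2*L/(6 + L))
((8 - 50)*(-23))*X(N(6, -4)) = ((8 - 50)*(-23))*(2*(2 + 2*6)/(6 + (2 + 2*6))) = (-42*(-23))*(2*(2 + 12)/(6 + (2 + 12))) = 966*(2*14/(6 + 14)) = 966*(2*14/20) = 966*(2*14*(1/20)) = 966*(7/5) = 6762/5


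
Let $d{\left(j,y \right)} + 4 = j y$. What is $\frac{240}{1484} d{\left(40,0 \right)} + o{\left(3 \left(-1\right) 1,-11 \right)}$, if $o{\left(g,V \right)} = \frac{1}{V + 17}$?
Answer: $- \frac{1069}{2226} \approx -0.48023$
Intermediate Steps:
$d{\left(j,y \right)} = -4 + j y$
$o{\left(g,V \right)} = \frac{1}{17 + V}$
$\frac{240}{1484} d{\left(40,0 \right)} + o{\left(3 \left(-1\right) 1,-11 \right)} = \frac{240}{1484} \left(-4 + 40 \cdot 0\right) + \frac{1}{17 - 11} = 240 \cdot \frac{1}{1484} \left(-4 + 0\right) + \frac{1}{6} = \frac{60}{371} \left(-4\right) + \frac{1}{6} = - \frac{240}{371} + \frac{1}{6} = - \frac{1069}{2226}$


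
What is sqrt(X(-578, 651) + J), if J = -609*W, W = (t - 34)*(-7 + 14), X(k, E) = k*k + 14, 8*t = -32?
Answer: 2*sqrt(124023) ≈ 704.34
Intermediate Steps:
t = -4 (t = (1/8)*(-32) = -4)
X(k, E) = 14 + k**2 (X(k, E) = k**2 + 14 = 14 + k**2)
W = -266 (W = (-4 - 34)*(-7 + 14) = -38*7 = -266)
J = 161994 (J = -609*(-266) = 161994)
sqrt(X(-578, 651) + J) = sqrt((14 + (-578)**2) + 161994) = sqrt((14 + 334084) + 161994) = sqrt(334098 + 161994) = sqrt(496092) = 2*sqrt(124023)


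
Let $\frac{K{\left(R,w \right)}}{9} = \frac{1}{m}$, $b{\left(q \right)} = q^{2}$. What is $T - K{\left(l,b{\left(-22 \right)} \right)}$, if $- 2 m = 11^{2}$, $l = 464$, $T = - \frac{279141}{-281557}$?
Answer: $\frac{38844087}{34068397} \approx 1.1402$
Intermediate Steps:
$T = \frac{279141}{281557}$ ($T = \left(-279141\right) \left(- \frac{1}{281557}\right) = \frac{279141}{281557} \approx 0.99142$)
$m = - \frac{121}{2}$ ($m = - \frac{11^{2}}{2} = \left(- \frac{1}{2}\right) 121 = - \frac{121}{2} \approx -60.5$)
$K{\left(R,w \right)} = - \frac{18}{121}$ ($K{\left(R,w \right)} = \frac{9}{- \frac{121}{2}} = 9 \left(- \frac{2}{121}\right) = - \frac{18}{121}$)
$T - K{\left(l,b{\left(-22 \right)} \right)} = \frac{279141}{281557} - - \frac{18}{121} = \frac{279141}{281557} + \frac{18}{121} = \frac{38844087}{34068397}$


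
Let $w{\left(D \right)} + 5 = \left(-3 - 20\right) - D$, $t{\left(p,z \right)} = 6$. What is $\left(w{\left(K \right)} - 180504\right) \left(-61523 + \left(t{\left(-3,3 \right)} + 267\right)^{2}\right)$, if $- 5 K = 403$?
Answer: $- \frac{11734754542}{5} \approx -2.347 \cdot 10^{9}$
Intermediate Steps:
$K = - \frac{403}{5}$ ($K = \left(- \frac{1}{5}\right) 403 = - \frac{403}{5} \approx -80.6$)
$w{\left(D \right)} = -28 - D$ ($w{\left(D \right)} = -5 - \left(23 + D\right) = -28 - D$)
$\left(w{\left(K \right)} - 180504\right) \left(-61523 + \left(t{\left(-3,3 \right)} + 267\right)^{2}\right) = \left(\left(-28 - - \frac{403}{5}\right) - 180504\right) \left(-61523 + \left(6 + 267\right)^{2}\right) = \left(\left(-28 + \frac{403}{5}\right) - 180504\right) \left(-61523 + 273^{2}\right) = \left(\frac{263}{5} - 180504\right) \left(-61523 + 74529\right) = \left(- \frac{902257}{5}\right) 13006 = - \frac{11734754542}{5}$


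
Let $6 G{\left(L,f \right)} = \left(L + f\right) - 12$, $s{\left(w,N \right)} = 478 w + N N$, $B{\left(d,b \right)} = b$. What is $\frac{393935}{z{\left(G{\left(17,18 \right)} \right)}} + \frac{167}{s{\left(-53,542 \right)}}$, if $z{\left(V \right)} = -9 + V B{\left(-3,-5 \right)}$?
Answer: $- \frac{634463804077}{45364670} \approx -13986.0$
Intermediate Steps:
$s{\left(w,N \right)} = N^{2} + 478 w$ ($s{\left(w,N \right)} = 478 w + N^{2} = N^{2} + 478 w$)
$G{\left(L,f \right)} = -2 + \frac{L}{6} + \frac{f}{6}$ ($G{\left(L,f \right)} = \frac{\left(L + f\right) - 12}{6} = \frac{-12 + L + f}{6} = -2 + \frac{L}{6} + \frac{f}{6}$)
$z{\left(V \right)} = -9 - 5 V$ ($z{\left(V \right)} = -9 + V \left(-5\right) = -9 - 5 V$)
$\frac{393935}{z{\left(G{\left(17,18 \right)} \right)}} + \frac{167}{s{\left(-53,542 \right)}} = \frac{393935}{-9 - 5 \left(-2 + \frac{1}{6} \cdot 17 + \frac{1}{6} \cdot 18\right)} + \frac{167}{542^{2} + 478 \left(-53\right)} = \frac{393935}{-9 - 5 \left(-2 + \frac{17}{6} + 3\right)} + \frac{167}{293764 - 25334} = \frac{393935}{-9 - \frac{115}{6}} + \frac{167}{268430} = \frac{393935}{-9 - \frac{115}{6}} + 167 \cdot \frac{1}{268430} = \frac{393935}{- \frac{169}{6}} + \frac{167}{268430} = 393935 \left(- \frac{6}{169}\right) + \frac{167}{268430} = - \frac{2363610}{169} + \frac{167}{268430} = - \frac{634463804077}{45364670}$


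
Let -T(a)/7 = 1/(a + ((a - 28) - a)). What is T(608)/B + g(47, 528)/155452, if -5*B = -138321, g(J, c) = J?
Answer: 94129741/311783003334 ≈ 0.00030191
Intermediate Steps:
B = 138321/5 (B = -⅕*(-138321) = 138321/5 ≈ 27664.)
T(a) = -7/(-28 + a) (T(a) = -7/(a + ((a - 28) - a)) = -7/(a + ((-28 + a) - a)) = -7/(a - 28) = -7/(-28 + a))
T(608)/B + g(47, 528)/155452 = (-7/(-28 + 608))/(138321/5) + 47/155452 = -7/580*(5/138321) + 47*(1/155452) = -7*1/580*(5/138321) + 47/155452 = -7/580*5/138321 + 47/155452 = -7/16045236 + 47/155452 = 94129741/311783003334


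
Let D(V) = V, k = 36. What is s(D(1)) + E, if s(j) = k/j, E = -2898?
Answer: -2862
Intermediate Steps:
s(j) = 36/j
s(D(1)) + E = 36/1 - 2898 = 36*1 - 2898 = 36 - 2898 = -2862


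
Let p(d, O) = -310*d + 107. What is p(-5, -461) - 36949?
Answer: -35292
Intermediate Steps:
p(d, O) = 107 - 310*d
p(-5, -461) - 36949 = (107 - 310*(-5)) - 36949 = (107 + 1550) - 36949 = 1657 - 36949 = -35292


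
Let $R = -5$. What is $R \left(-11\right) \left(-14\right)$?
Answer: $-770$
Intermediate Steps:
$R \left(-11\right) \left(-14\right) = \left(-5\right) \left(-11\right) \left(-14\right) = 55 \left(-14\right) = -770$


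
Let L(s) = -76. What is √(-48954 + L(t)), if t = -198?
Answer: I*√49030 ≈ 221.43*I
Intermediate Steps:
√(-48954 + L(t)) = √(-48954 - 76) = √(-49030) = I*√49030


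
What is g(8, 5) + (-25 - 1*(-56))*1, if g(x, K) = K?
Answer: 36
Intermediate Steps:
g(8, 5) + (-25 - 1*(-56))*1 = 5 + (-25 - 1*(-56))*1 = 5 + (-25 + 56)*1 = 5 + 31*1 = 5 + 31 = 36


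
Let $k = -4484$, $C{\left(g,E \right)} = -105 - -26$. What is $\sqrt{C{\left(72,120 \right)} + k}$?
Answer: $39 i \sqrt{3} \approx 67.55 i$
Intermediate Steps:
$C{\left(g,E \right)} = -79$ ($C{\left(g,E \right)} = -105 + 26 = -79$)
$\sqrt{C{\left(72,120 \right)} + k} = \sqrt{-79 - 4484} = \sqrt{-4563} = 39 i \sqrt{3}$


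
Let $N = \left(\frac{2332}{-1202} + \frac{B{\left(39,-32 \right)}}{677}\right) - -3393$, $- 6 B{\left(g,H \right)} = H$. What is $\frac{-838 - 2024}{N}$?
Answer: $- \frac{3493445922}{4139242453} \approx -0.84398$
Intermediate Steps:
$B{\left(g,H \right)} = - \frac{H}{6}$
$N = \frac{4139242453}{1220631}$ ($N = \left(\frac{2332}{-1202} + \frac{\left(- \frac{1}{6}\right) \left(-32\right)}{677}\right) - -3393 = \left(2332 \left(- \frac{1}{1202}\right) + \frac{16}{3} \cdot \frac{1}{677}\right) + 3393 = \left(- \frac{1166}{601} + \frac{16}{2031}\right) + 3393 = - \frac{2358530}{1220631} + 3393 = \frac{4139242453}{1220631} \approx 3391.1$)
$\frac{-838 - 2024}{N} = \frac{-838 - 2024}{\frac{4139242453}{1220631}} = \left(-838 - 2024\right) \frac{1220631}{4139242453} = \left(-2862\right) \frac{1220631}{4139242453} = - \frac{3493445922}{4139242453}$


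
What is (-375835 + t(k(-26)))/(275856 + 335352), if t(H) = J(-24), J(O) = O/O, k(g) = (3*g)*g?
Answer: -62639/101868 ≈ -0.61490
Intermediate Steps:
k(g) = 3*g²
J(O) = 1
t(H) = 1
(-375835 + t(k(-26)))/(275856 + 335352) = (-375835 + 1)/(275856 + 335352) = -375834/611208 = -375834*1/611208 = -62639/101868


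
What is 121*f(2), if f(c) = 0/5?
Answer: 0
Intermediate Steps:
f(c) = 0 (f(c) = 0*(⅕) = 0)
121*f(2) = 121*0 = 0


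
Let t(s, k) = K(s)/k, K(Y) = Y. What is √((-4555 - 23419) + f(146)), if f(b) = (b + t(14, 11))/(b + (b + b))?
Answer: 2*I*√4509417539/803 ≈ 167.25*I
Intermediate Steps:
t(s, k) = s/k
f(b) = (14/11 + b)/(3*b) (f(b) = (b + 14/11)/(b + (b + b)) = (b + 14*(1/11))/(b + 2*b) = (b + 14/11)/((3*b)) = (14/11 + b)*(1/(3*b)) = (14/11 + b)/(3*b))
√((-4555 - 23419) + f(146)) = √((-4555 - 23419) + (1/33)*(14 + 11*146)/146) = √(-27974 + (1/33)*(1/146)*(14 + 1606)) = √(-27974 + (1/33)*(1/146)*1620) = √(-27974 + 270/803) = √(-22462852/803) = 2*I*√4509417539/803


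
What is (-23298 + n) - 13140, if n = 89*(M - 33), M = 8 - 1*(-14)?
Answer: -37417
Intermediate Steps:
M = 22 (M = 8 + 14 = 22)
n = -979 (n = 89*(22 - 33) = 89*(-11) = -979)
(-23298 + n) - 13140 = (-23298 - 979) - 13140 = -24277 - 13140 = -37417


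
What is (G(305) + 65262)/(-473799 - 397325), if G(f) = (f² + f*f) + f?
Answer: -251617/871124 ≈ -0.28884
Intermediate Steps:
G(f) = f + 2*f² (G(f) = (f² + f²) + f = 2*f² + f = f + 2*f²)
(G(305) + 65262)/(-473799 - 397325) = (305*(1 + 2*305) + 65262)/(-473799 - 397325) = (305*(1 + 610) + 65262)/(-871124) = (305*611 + 65262)*(-1/871124) = (186355 + 65262)*(-1/871124) = 251617*(-1/871124) = -251617/871124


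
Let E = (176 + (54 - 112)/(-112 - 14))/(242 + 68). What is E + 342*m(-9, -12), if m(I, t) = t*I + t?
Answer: 641220077/19530 ≈ 32833.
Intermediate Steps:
m(I, t) = t + I*t (m(I, t) = I*t + t = t + I*t)
E = 11117/19530 (E = (176 - 58/(-126))/310 = (176 - 58*(-1/126))*(1/310) = (176 + 29/63)*(1/310) = (11117/63)*(1/310) = 11117/19530 ≈ 0.56923)
E + 342*m(-9, -12) = 11117/19530 + 342*(-12*(1 - 9)) = 11117/19530 + 342*(-12*(-8)) = 11117/19530 + 342*96 = 11117/19530 + 32832 = 641220077/19530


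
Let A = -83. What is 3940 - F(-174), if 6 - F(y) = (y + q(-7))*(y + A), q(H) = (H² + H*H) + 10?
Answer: 20896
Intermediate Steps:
q(H) = 10 + 2*H² (q(H) = (H² + H²) + 10 = 2*H² + 10 = 10 + 2*H²)
F(y) = 6 - (-83 + y)*(108 + y) (F(y) = 6 - (y + (10 + 2*(-7)²))*(y - 83) = 6 - (y + (10 + 2*49))*(-83 + y) = 6 - (y + (10 + 98))*(-83 + y) = 6 - (y + 108)*(-83 + y) = 6 - (108 + y)*(-83 + y) = 6 - (-83 + y)*(108 + y))
3940 - F(-174) = 3940 - (8970 - 1*(-174)² - 25*(-174)) = 3940 - (8970 - 1*30276 + 4350) = 3940 - (8970 - 30276 + 4350) = 3940 - 1*(-16956) = 3940 + 16956 = 20896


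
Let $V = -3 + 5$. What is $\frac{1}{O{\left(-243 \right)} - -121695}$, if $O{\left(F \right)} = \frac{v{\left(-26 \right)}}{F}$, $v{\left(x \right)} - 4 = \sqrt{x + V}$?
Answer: $\frac{7185967083}{874496145878185} + \frac{486 i \sqrt{6}}{874496145878185} \approx 8.2173 \cdot 10^{-6} + 1.3613 \cdot 10^{-12} i$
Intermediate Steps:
$V = 2$
$v{\left(x \right)} = 4 + \sqrt{2 + x}$ ($v{\left(x \right)} = 4 + \sqrt{x + 2} = 4 + \sqrt{2 + x}$)
$O{\left(F \right)} = \frac{4 + 2 i \sqrt{6}}{F}$ ($O{\left(F \right)} = \frac{4 + \sqrt{2 - 26}}{F} = \frac{4 + \sqrt{-24}}{F} = \frac{4 + 2 i \sqrt{6}}{F}$)
$\frac{1}{O{\left(-243 \right)} - -121695} = \frac{1}{\frac{2 \left(2 + i \sqrt{6}\right)}{-243} - -121695} = \frac{1}{2 \left(- \frac{1}{243}\right) \left(2 + i \sqrt{6}\right) + 121695} = \frac{1}{\left(- \frac{4}{243} - \frac{2 i \sqrt{6}}{243}\right) + 121695} = \frac{1}{\frac{29571881}{243} - \frac{2 i \sqrt{6}}{243}}$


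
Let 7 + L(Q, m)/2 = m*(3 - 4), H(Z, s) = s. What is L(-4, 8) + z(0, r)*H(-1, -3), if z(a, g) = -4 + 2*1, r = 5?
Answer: -24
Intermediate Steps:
z(a, g) = -2 (z(a, g) = -4 + 2 = -2)
L(Q, m) = -14 - 2*m (L(Q, m) = -14 + 2*(m*(3 - 4)) = -14 + 2*(m*(-1)) = -14 + 2*(-m) = -14 - 2*m)
L(-4, 8) + z(0, r)*H(-1, -3) = (-14 - 2*8) - 2*(-3) = (-14 - 16) + 6 = -30 + 6 = -24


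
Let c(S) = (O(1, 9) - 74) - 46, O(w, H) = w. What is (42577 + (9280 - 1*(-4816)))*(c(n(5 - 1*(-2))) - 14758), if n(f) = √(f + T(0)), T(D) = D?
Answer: -843124221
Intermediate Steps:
n(f) = √f (n(f) = √(f + 0) = √f)
c(S) = -119 (c(S) = (1 - 74) - 46 = -73 - 46 = -119)
(42577 + (9280 - 1*(-4816)))*(c(n(5 - 1*(-2))) - 14758) = (42577 + (9280 - 1*(-4816)))*(-119 - 14758) = (42577 + (9280 + 4816))*(-14877) = (42577 + 14096)*(-14877) = 56673*(-14877) = -843124221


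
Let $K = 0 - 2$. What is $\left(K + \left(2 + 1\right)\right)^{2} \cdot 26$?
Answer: $26$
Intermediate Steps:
$K = -2$ ($K = 0 - 2 = -2$)
$\left(K + \left(2 + 1\right)\right)^{2} \cdot 26 = \left(-2 + \left(2 + 1\right)\right)^{2} \cdot 26 = \left(-2 + 3\right)^{2} \cdot 26 = 1^{2} \cdot 26 = 1 \cdot 26 = 26$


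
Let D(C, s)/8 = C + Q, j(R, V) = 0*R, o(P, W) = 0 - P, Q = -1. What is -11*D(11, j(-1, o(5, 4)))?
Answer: -880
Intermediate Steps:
o(P, W) = -P
j(R, V) = 0
D(C, s) = -8 + 8*C (D(C, s) = 8*(C - 1) = 8*(-1 + C) = -8 + 8*C)
-11*D(11, j(-1, o(5, 4))) = -11*(-8 + 8*11) = -11*(-8 + 88) = -11*80 = -880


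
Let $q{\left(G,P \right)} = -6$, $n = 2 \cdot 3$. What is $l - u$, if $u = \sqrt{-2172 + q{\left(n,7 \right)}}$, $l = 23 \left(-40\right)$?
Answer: $-920 - 33 i \sqrt{2} \approx -920.0 - 46.669 i$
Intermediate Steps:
$n = 6$
$l = -920$
$u = 33 i \sqrt{2}$ ($u = \sqrt{-2172 - 6} = \sqrt{-2178} = 33 i \sqrt{2} \approx 46.669 i$)
$l - u = -920 - 33 i \sqrt{2}$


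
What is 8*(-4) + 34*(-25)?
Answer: -882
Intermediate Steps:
8*(-4) + 34*(-25) = -32 - 850 = -882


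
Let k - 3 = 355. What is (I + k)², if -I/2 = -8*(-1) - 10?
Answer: 131044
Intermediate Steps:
I = 4 (I = -2*(-8*(-1) - 10) = -2*(8 - 10) = -2*(-2) = 4)
k = 358 (k = 3 + 355 = 358)
(I + k)² = (4 + 358)² = 362² = 131044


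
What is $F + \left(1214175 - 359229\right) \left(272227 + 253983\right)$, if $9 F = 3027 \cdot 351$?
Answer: $449881252713$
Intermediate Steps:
$F = 118053$ ($F = \frac{3027 \cdot 351}{9} = \frac{1}{9} \cdot 1062477 = 118053$)
$F + \left(1214175 - 359229\right) \left(272227 + 253983\right) = 118053 + \left(1214175 - 359229\right) \left(272227 + 253983\right) = 118053 + 854946 \cdot 526210 = 118053 + 449881134660 = 449881252713$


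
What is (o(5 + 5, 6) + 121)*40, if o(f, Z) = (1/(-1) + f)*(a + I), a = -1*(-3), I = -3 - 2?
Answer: 4120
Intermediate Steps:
I = -5
a = 3
o(f, Z) = 2 - 2*f (o(f, Z) = (1/(-1) + f)*(3 - 5) = (1*(-1) + f)*(-2) = (-1 + f)*(-2) = 2 - 2*f)
(o(5 + 5, 6) + 121)*40 = ((2 - 2*(5 + 5)) + 121)*40 = ((2 - 2*10) + 121)*40 = ((2 - 20) + 121)*40 = (-18 + 121)*40 = 103*40 = 4120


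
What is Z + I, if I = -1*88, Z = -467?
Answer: -555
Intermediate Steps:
I = -88
Z + I = -467 - 88 = -555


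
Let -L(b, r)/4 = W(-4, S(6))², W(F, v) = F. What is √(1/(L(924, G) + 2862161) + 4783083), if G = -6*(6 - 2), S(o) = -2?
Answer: 2*√9795274763816703511/2862097 ≈ 2187.0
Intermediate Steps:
G = -24 (G = -6*4 = -24)
L(b, r) = -64 (L(b, r) = -4*(-4)² = -4*16 = -64)
√(1/(L(924, G) + 2862161) + 4783083) = √(1/(-64 + 2862161) + 4783083) = √(1/2862097 + 4783083) = √(13689647505052/2862097) = 2*√9795274763816703511/2862097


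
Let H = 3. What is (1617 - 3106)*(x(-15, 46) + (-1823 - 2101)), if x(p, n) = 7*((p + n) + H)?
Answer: 5488454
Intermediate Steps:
x(p, n) = 21 + 7*n + 7*p (x(p, n) = 7*((p + n) + 3) = 7*((n + p) + 3) = 7*(3 + n + p) = 21 + 7*n + 7*p)
(1617 - 3106)*(x(-15, 46) + (-1823 - 2101)) = (1617 - 3106)*((21 + 7*46 + 7*(-15)) + (-1823 - 2101)) = -1489*((21 + 322 - 105) - 3924) = -1489*(238 - 3924) = -1489*(-3686) = 5488454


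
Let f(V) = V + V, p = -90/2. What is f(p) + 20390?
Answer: 20300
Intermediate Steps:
p = -45 (p = -90/2 = -18*5/2 = -45)
f(V) = 2*V
f(p) + 20390 = 2*(-45) + 20390 = -90 + 20390 = 20300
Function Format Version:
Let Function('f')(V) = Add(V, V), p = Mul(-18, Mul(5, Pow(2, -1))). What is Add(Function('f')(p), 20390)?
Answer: 20300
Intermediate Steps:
p = -45 (p = Mul(-18, Mul(5, Rational(1, 2))) = Mul(-18, Rational(5, 2)) = -45)
Function('f')(V) = Mul(2, V)
Add(Function('f')(p), 20390) = Add(Mul(2, -45), 20390) = Add(-90, 20390) = 20300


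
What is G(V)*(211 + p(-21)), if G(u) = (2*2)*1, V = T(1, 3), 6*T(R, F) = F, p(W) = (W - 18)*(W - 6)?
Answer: 5056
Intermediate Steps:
p(W) = (-18 + W)*(-6 + W)
T(R, F) = F/6
V = ½ (V = (⅙)*3 = ½ ≈ 0.50000)
G(u) = 4 (G(u) = 4*1 = 4)
G(V)*(211 + p(-21)) = 4*(211 + (108 + (-21)² - 24*(-21))) = 4*(211 + (108 + 441 + 504)) = 4*(211 + 1053) = 4*1264 = 5056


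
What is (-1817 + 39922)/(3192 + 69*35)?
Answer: 38105/5607 ≈ 6.7960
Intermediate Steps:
(-1817 + 39922)/(3192 + 69*35) = 38105/(3192 + 2415) = 38105/5607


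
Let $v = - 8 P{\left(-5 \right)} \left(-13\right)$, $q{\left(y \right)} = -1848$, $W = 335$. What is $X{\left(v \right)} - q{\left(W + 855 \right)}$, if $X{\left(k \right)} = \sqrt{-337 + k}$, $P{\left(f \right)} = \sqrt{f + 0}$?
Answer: $1848 + \sqrt{-337 + 104 i \sqrt{5}} \approx 1854.0 + 19.319 i$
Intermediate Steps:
$P{\left(f \right)} = \sqrt{f}$
$v = 104 i \sqrt{5}$ ($v = - 8 \sqrt{-5} \left(-13\right) = - 8 i \sqrt{5} \left(-13\right) = 104 i \sqrt{5} \approx 232.55 i$)
$X{\left(v \right)} - q{\left(W + 855 \right)} = \sqrt{-337 + 104 i \sqrt{5}} - -1848 = \sqrt{-337 + 104 i \sqrt{5}} + 1848 = 1848 + \sqrt{-337 + 104 i \sqrt{5}}$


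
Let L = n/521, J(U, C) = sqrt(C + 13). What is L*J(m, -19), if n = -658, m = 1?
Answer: -658*I*sqrt(6)/521 ≈ -3.0936*I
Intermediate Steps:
J(U, C) = sqrt(13 + C)
L = -658/521 ≈ -1.2630
L*J(m, -19) = -658*sqrt(13 - 19)/521 = -658*I*sqrt(6)/521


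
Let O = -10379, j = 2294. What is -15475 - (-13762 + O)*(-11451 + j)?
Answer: -221074612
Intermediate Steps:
-15475 - (-13762 + O)*(-11451 + j) = -15475 - (-13762 - 10379)*(-11451 + 2294) = -15475 - (-24141)*(-9157) = -15475 - 1*221059137 = -15475 - 221059137 = -221074612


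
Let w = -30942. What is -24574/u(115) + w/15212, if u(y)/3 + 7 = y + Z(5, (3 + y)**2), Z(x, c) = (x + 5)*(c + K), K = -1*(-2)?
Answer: -1663849207/795024756 ≈ -2.0928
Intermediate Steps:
K = 2
Z(x, c) = (2 + c)*(5 + x) (Z(x, c) = (x + 5)*(c + 2) = (5 + x)*(2 + c) = (2 + c)*(5 + x))
u(y) = 39 + 3*y + 30*(3 + y)**2 (u(y) = -21 + 3*(y + (10 + 2*5 + 5*(3 + y)**2 + (3 + y)**2*5)) = -21 + 3*(y + (10 + 10 + 5*(3 + y)**2 + 5*(3 + y)**2)) = -21 + 3*(y + (20 + 10*(3 + y)**2)) = -21 + 3*(20 + y + 10*(3 + y)**2) = -21 + (60 + 3*y + 30*(3 + y)**2) = 39 + 3*y + 30*(3 + y)**2)
-24574/u(115) + w/15212 = -24574/(309 + 30*115**2 + 183*115) - 30942/15212 = -24574/(309 + 30*13225 + 21045) - 30942*1/15212 = -24574/(309 + 396750 + 21045) - 15471/7606 = -24574/418104 - 15471/7606 = -24574*1/418104 - 15471/7606 = -12287/209052 - 15471/7606 = -1663849207/795024756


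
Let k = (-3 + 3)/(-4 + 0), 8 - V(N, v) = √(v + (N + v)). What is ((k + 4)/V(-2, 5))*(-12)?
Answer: -48/7 - 12*√2/7 ≈ -9.2815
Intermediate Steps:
V(N, v) = 8 - √(N + 2*v) (V(N, v) = 8 - √(v + (N + v)) = 8 - √(N + 2*v))
k = 0 (k = 0/(-4) = 0*(-¼) = 0)
((k + 4)/V(-2, 5))*(-12) = ((0 + 4)/(8 - √(-2 + 2*5)))*(-12) = (4/(8 - √(-2 + 10)))*(-12) = (4/(8 - √8))*(-12) = (4/(8 - 2*√2))*(-12) = -48/(8 - 2*√2)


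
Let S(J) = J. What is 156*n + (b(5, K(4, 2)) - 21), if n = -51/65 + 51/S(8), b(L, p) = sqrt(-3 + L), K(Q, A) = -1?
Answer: 8511/10 + sqrt(2) ≈ 852.51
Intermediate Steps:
n = 2907/520 (n = -51/65 + 51/8 = 2907/520 ≈ 5.5904)
156*n + (b(5, K(4, 2)) - 21) = 156*(2907/520) + (sqrt(-3 + 5) - 21) = 8721/10 + (sqrt(2) - 21) = 8721/10 + (-21 + sqrt(2)) = 8511/10 + sqrt(2)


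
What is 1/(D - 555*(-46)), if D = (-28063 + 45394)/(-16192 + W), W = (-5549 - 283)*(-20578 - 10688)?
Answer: 182327120/4654811390931 ≈ 3.9170e-5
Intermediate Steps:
W = 182343312 (W = -5832*(-31266) = 182343312)
D = 17331/182327120 (D = (-28063 + 45394)/(-16192 + 182343312) = 17331/182327120 ≈ 9.5054e-5)
1/(D - 555*(-46)) = 1/(17331/182327120 - 555*(-46)) = 1/(17331/182327120 + 25530) = 1/(4654811390931/182327120) = 182327120/4654811390931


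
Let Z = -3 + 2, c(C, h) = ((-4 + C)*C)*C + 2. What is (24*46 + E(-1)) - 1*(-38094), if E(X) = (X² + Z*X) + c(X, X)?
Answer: 39197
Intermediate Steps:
c(C, h) = 2 + C²*(-4 + C) (c(C, h) = (C*(-4 + C))*C + 2 = C²*(-4 + C) + 2 = 2 + C²*(-4 + C))
Z = -1
E(X) = 2 + X³ - X - 3*X² (E(X) = (X² - X) + (2 + X³ - 4*X²) = 2 + X³ - X - 3*X²)
(24*46 + E(-1)) - 1*(-38094) = (24*46 + (2 + (-1)³ - 1*(-1) - 3*(-1)²)) - 1*(-38094) = (1104 + (2 - 1 + 1 - 3*1)) + 38094 = (1104 + (2 - 1 + 1 - 3)) + 38094 = (1104 - 1) + 38094 = 1103 + 38094 = 39197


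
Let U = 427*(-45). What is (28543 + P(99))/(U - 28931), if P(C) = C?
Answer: -14321/24073 ≈ -0.59490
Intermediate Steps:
U = -19215
(28543 + P(99))/(U - 28931) = (28543 + 99)/(-19215 - 28931) = 28642/(-48146) = 28642*(-1/48146) = -14321/24073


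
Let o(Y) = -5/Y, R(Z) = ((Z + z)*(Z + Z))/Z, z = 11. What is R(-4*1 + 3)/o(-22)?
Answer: 88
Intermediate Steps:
R(Z) = 22 + 2*Z (R(Z) = ((Z + 11)*(Z + Z))/Z = ((11 + Z)*(2*Z))/Z = (2*Z*(11 + Z))/Z = 22 + 2*Z)
R(-4*1 + 3)/o(-22) = (22 + 2*(-4*1 + 3))/((-5/(-22))) = (22 + 2*(-4 + 3))/((-5*(-1/22))) = (22 + 2*(-1))/(5/22) = (22 - 2)*(22/5) = 20*(22/5) = 88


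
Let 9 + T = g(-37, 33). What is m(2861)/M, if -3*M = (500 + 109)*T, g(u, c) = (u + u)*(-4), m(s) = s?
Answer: -2861/58261 ≈ -0.049107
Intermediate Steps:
g(u, c) = -8*u (g(u, c) = (2*u)*(-4) = -8*u)
T = 287 (T = -9 - 8*(-37) = -9 + 296 = 287)
M = -58261 (M = -(500 + 109)*287/3 = -203*287 = -⅓*174783 = -58261)
m(2861)/M = 2861/(-58261) = 2861*(-1/58261) = -2861/58261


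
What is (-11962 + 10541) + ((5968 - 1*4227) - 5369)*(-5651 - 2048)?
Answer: 27930551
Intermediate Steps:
(-11962 + 10541) + ((5968 - 1*4227) - 5369)*(-5651 - 2048) = -1421 + ((5968 - 4227) - 5369)*(-7699) = -1421 + (1741 - 5369)*(-7699) = -1421 - 3628*(-7699) = -1421 + 27931972 = 27930551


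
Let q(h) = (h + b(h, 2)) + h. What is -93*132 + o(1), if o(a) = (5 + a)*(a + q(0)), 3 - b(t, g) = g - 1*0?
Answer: -12264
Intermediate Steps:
b(t, g) = 3 - g (b(t, g) = 3 - (g - 1*0) = 3 - (g + 0) = 3 - g)
q(h) = 1 + 2*h (q(h) = (h + (3 - 1*2)) + h = (h + (3 - 2)) + h = (h + 1) + h = (1 + h) + h = 1 + 2*h)
o(a) = (1 + a)*(5 + a) (o(a) = (5 + a)*(a + (1 + 2*0)) = (5 + a)*(a + (1 + 0)) = (5 + a)*(a + 1) = (5 + a)*(1 + a) = (1 + a)*(5 + a))
-93*132 + o(1) = -93*132 + (5 + 1² + 6*1) = -12276 + (5 + 1 + 6) = -12276 + 12 = -12264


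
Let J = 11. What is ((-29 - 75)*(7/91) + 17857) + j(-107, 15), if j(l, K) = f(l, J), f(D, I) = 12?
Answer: 17861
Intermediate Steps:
j(l, K) = 12
((-29 - 75)*(7/91) + 17857) + j(-107, 15) = ((-29 - 75)*(7/91) + 17857) + 12 = (-728/91 + 17857) + 12 = (-104*1/13 + 17857) + 12 = (-8 + 17857) + 12 = 17849 + 12 = 17861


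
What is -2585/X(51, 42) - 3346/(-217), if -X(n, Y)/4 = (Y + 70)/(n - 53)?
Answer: 26937/6944 ≈ 3.8792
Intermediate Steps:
X(n, Y) = -4*(70 + Y)/(-53 + n) (X(n, Y) = -4*(Y + 70)/(n - 53) = -4*(70 + Y)/(-53 + n))
-2585/X(51, 42) - 3346/(-217) = -2585*(-53 + 51)/(4*(-70 - 1*42)) - 3346/(-217) = -2585*(-1/(2*(-70 - 42))) - 3346*(-1/217) = -2585/(4*(-1/2)*(-112)) + 478/31 = -2585/224 + 478/31 = 26937/6944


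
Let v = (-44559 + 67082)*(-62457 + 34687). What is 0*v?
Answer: 0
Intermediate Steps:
v = -625463710 (v = 22523*(-27770) = -625463710)
0*v = 0*(-625463710) = 0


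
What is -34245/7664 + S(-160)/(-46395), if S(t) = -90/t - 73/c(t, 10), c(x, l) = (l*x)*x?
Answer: -25420817341033/5689140480000 ≈ -4.4683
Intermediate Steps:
c(x, l) = l*x**2
S(t) = -90/t - 73/(10*t**2) (S(t) = -90/t - 73*1/(10*t**2) = -90/t - 73/(10*t**2))
-34245/7664 + S(-160)/(-46395) = -34245/7664 + ((1/10)*(-73 - 900*(-160))/(-160)**2)/(-46395) = -34245*1/7664 + ((1/10)*(1/25600)*(-73 + 144000))*(-1/46395) = -34245/7664 + ((1/10)*(1/25600)*143927)*(-1/46395) = -34245/7664 + (143927/256000)*(-1/46395) = -34245/7664 - 143927/11877120000 = -25420817341033/5689140480000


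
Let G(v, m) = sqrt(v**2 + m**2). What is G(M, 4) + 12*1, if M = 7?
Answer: 12 + sqrt(65) ≈ 20.062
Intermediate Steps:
G(v, m) = sqrt(m**2 + v**2)
G(M, 4) + 12*1 = sqrt(4**2 + 7**2) + 12*1 = sqrt(16 + 49) + 12 = sqrt(65) + 12 = 12 + sqrt(65)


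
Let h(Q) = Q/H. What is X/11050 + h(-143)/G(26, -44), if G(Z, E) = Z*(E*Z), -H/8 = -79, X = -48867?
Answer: -247071127/55868800 ≈ -4.4223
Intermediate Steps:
H = 632 (H = -8*(-79) = 632)
h(Q) = Q/632
G(Z, E) = E*Z²
X/11050 + h(-143)/G(26, -44) = -48867/11050 + ((1/632)*(-143))/((-44*26²)) = -48867*1/11050 - 143/(632*((-44*676))) = -3759/850 - 143/632/(-29744) = -3759/850 - 143/632*(-1/29744) = -3759/850 + 1/131456 = -247071127/55868800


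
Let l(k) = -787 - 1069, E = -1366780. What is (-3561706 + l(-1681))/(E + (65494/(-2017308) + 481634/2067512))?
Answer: 1857866833958319144/712572100285806067 ≈ 2.6073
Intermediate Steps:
l(k) = -1856
(-3561706 + l(-1681))/(E + (65494/(-2017308) + 481634/2067512)) = (-3561706 - 1856)/(-1366780 + (65494/(-2017308) + 481634/2067512)) = -3563562/(-1366780 + (65494*(-1/2017308) + 481634*(1/2067512))) = -3563562/(-1366780 + (-32747/1008654 + 240817/1033756)) = -3563562/(-1366780 + 104524311293/521351062212) = -3563562/(-712572100285806067/521351062212) = -3563562*(-521351062212/712572100285806067) = 1857866833958319144/712572100285806067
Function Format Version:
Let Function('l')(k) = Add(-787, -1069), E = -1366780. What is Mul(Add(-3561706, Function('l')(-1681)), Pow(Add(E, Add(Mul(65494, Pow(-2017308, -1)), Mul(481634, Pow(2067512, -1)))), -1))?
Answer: Rational(1857866833958319144, 712572100285806067) ≈ 2.6073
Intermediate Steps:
Function('l')(k) = -1856
Mul(Add(-3561706, Function('l')(-1681)), Pow(Add(E, Add(Mul(65494, Pow(-2017308, -1)), Mul(481634, Pow(2067512, -1)))), -1)) = Mul(Add(-3561706, -1856), Pow(Add(-1366780, Add(Mul(65494, Pow(-2017308, -1)), Mul(481634, Pow(2067512, -1)))), -1)) = Mul(-3563562, Pow(Add(-1366780, Add(Mul(65494, Rational(-1, 2017308)), Mul(481634, Rational(1, 2067512)))), -1)) = Mul(-3563562, Pow(Add(-1366780, Add(Rational(-32747, 1008654), Rational(240817, 1033756))), -1)) = Mul(-3563562, Pow(Add(-1366780, Rational(104524311293, 521351062212)), -1)) = Mul(-3563562, Pow(Rational(-712572100285806067, 521351062212), -1)) = Mul(-3563562, Rational(-521351062212, 712572100285806067)) = Rational(1857866833958319144, 712572100285806067)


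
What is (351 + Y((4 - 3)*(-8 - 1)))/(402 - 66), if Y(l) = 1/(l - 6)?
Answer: 47/45 ≈ 1.0444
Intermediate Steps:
Y(l) = 1/(-6 + l)
(351 + Y((4 - 3)*(-8 - 1)))/(402 - 66) = (351 + 1/(-6 + (4 - 3)*(-8 - 1)))/(402 - 66) = (351 + 1/(-6 + 1*(-9)))/336 = (351 + 1/(-6 - 9))*(1/336) = (351 + 1/(-15))*(1/336) = (351 - 1/15)*(1/336) = (5264/15)*(1/336) = 47/45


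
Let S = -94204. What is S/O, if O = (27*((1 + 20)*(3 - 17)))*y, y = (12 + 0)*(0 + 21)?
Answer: 23551/500094 ≈ 0.047093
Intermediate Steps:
y = 252 (y = 12*21 = 252)
O = -2000376 (O = (27*((1 + 20)*(3 - 17)))*252 = (27*(21*(-14)))*252 = (27*(-294))*252 = -7938*252 = -2000376)
S/O = -94204/(-2000376) = -94204*(-1/2000376) = 23551/500094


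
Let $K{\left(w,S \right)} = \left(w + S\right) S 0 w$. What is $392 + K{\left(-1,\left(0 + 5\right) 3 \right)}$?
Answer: $392$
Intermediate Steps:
$K{\left(w,S \right)} = 0$ ($K{\left(w,S \right)} = \left(S + w\right) S 0 = S \left(S + w\right) 0 = 0$)
$392 + K{\left(-1,\left(0 + 5\right) 3 \right)} = 392 + 0 = 392$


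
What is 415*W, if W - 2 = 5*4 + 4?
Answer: 10790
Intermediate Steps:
W = 26 (W = 2 + (5*4 + 4) = 2 + (20 + 4) = 2 + 24 = 26)
415*W = 415*26 = 10790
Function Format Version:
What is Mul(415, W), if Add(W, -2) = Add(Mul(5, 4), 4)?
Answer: 10790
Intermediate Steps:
W = 26 (W = Add(2, Add(Mul(5, 4), 4)) = Add(2, Add(20, 4)) = Add(2, 24) = 26)
Mul(415, W) = Mul(415, 26) = 10790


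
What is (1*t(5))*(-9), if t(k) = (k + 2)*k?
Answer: -315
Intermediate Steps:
t(k) = k*(2 + k) (t(k) = (2 + k)*k = k*(2 + k))
(1*t(5))*(-9) = (1*(5*(2 + 5)))*(-9) = (1*(5*7))*(-9) = (1*35)*(-9) = 35*(-9) = -315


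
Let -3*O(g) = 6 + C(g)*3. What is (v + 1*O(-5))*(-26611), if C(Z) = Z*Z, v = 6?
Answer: 558831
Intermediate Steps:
C(Z) = Z²
O(g) = -2 - g² (O(g) = -(6 + g²*3)/3 = -(6 + 3*g²)/3 = -2 - g²)
(v + 1*O(-5))*(-26611) = (6 + 1*(-2 - 1*(-5)²))*(-26611) = (6 + 1*(-2 - 1*25))*(-26611) = (6 + 1*(-2 - 25))*(-26611) = (6 + 1*(-27))*(-26611) = (6 - 27)*(-26611) = -21*(-26611) = 558831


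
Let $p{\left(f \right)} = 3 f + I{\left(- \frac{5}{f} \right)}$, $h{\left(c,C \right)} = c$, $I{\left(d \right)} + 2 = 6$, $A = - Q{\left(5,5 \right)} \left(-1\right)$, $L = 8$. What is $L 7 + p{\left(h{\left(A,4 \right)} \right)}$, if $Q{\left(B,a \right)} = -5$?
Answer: $45$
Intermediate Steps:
$A = -5$ ($A = \left(-1\right) \left(-5\right) \left(-1\right) = 5 \left(-1\right) = -5$)
$I{\left(d \right)} = 4$ ($I{\left(d \right)} = -2 + 6 = 4$)
$p{\left(f \right)} = 4 + 3 f$ ($p{\left(f \right)} = 3 f + 4 = 4 + 3 f$)
$L 7 + p{\left(h{\left(A,4 \right)} \right)} = 8 \cdot 7 + \left(4 + 3 \left(-5\right)\right) = 56 + \left(4 - 15\right) = 56 - 11 = 45$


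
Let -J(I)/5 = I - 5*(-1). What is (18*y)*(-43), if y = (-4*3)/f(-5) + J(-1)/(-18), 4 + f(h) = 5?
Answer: 8428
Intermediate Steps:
f(h) = 1 (f(h) = -4 + 5 = 1)
J(I) = -25 - 5*I (J(I) = -5*(I - 5*(-1)) = -5*(I + 5) = -5*(5 + I) = -25 - 5*I)
y = -98/9 (y = -4*3/1 + (-25 - 5*(-1))/(-18) = -12*1 + (-25 + 5)*(-1/18) = -12 - 20*(-1/18) = -12 + 10/9 = -98/9 ≈ -10.889)
(18*y)*(-43) = (18*(-98/9))*(-43) = -196*(-43) = 8428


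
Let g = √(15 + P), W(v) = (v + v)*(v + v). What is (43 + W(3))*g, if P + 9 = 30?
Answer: 474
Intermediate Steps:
P = 21 (P = -9 + 30 = 21)
W(v) = 4*v² (W(v) = (2*v)*(2*v) = 4*v²)
g = 6 (g = √(15 + 21) = √36 = 6)
(43 + W(3))*g = (43 + 4*3²)*6 = (43 + 4*9)*6 = (43 + 36)*6 = 79*6 = 474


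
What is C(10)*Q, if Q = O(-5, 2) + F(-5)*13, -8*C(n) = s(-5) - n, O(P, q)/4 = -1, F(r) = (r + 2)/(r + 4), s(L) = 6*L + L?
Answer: 1575/8 ≈ 196.88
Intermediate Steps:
s(L) = 7*L
F(r) = (2 + r)/(4 + r)
O(P, q) = -4 (O(P, q) = 4*(-1) = -4)
C(n) = 35/8 + n/8 (C(n) = -(7*(-5) - n)/8 = -(-35 - n)/8 = 35/8 + n/8)
Q = 35 (Q = -4 + ((2 - 5)/(4 - 5))*13 = -4 + (-3/(-1))*13 = -4 - 1*(-3)*13 = -4 + 3*13 = -4 + 39 = 35)
C(10)*Q = (35/8 + (⅛)*10)*35 = (35/8 + 5/4)*35 = (45/8)*35 = 1575/8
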